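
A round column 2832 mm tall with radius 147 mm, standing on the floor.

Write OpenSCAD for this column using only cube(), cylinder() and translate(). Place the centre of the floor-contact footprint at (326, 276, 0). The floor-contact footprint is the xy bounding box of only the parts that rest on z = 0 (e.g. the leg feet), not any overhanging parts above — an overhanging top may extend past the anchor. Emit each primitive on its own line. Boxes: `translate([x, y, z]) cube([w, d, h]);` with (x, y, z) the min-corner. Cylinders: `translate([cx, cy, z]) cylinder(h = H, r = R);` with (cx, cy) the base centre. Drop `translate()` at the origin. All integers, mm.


translate([326, 276, 0]) cylinder(h = 2832, r = 147);


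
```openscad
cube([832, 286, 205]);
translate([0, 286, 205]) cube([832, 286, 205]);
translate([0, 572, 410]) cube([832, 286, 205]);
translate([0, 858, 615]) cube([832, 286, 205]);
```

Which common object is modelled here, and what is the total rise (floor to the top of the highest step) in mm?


A staircase. The total rise is 820 mm.

4 identical blocks, each offset up and back from the previous — a staircase. Each step is 205 mm tall and there are 4 of them, so the total rise is 4 × 205 = 820 mm.


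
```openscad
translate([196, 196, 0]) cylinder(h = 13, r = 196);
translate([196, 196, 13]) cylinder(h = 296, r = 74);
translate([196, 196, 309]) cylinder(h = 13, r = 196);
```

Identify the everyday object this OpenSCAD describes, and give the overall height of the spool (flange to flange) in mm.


A spool. The overall height is 322 mm.

Three coaxial cylinders, large–small–large — a spool. Two 13 mm flanges and a 296 mm core give 13 + 296 + 13 = 322 mm.


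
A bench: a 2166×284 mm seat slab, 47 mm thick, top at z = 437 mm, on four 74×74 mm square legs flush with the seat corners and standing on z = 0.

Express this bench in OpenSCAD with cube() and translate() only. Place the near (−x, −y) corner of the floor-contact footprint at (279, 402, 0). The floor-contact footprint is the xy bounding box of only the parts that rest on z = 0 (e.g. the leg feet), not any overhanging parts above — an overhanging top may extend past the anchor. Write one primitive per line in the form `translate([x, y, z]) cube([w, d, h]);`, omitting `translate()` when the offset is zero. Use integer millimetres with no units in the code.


translate([279, 402, 390]) cube([2166, 284, 47]);
translate([279, 402, 0]) cube([74, 74, 390]);
translate([279, 612, 0]) cube([74, 74, 390]);
translate([2371, 402, 0]) cube([74, 74, 390]);
translate([2371, 612, 0]) cube([74, 74, 390]);


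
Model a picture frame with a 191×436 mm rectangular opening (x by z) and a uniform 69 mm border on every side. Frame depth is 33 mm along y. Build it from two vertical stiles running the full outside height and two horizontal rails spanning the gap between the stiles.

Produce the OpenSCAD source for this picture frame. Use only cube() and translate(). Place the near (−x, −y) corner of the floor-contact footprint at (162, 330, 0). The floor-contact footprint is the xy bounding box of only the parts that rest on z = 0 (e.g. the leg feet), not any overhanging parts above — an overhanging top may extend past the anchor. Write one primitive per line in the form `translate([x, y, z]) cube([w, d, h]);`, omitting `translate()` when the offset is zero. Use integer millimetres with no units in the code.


translate([162, 330, 0]) cube([69, 33, 574]);
translate([422, 330, 0]) cube([69, 33, 574]);
translate([231, 330, 0]) cube([191, 33, 69]);
translate([231, 330, 505]) cube([191, 33, 69]);


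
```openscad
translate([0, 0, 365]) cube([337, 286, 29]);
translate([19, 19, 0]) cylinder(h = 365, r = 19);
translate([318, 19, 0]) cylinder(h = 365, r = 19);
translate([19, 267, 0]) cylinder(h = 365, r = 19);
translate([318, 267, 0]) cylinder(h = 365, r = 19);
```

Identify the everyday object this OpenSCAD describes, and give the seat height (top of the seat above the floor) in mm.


A stool. The seat height is 394 mm.

A 337×286×29 slab at z = 365 on four corner cylinders — a stool. The seat top is 365 + 29 = 394 mm.


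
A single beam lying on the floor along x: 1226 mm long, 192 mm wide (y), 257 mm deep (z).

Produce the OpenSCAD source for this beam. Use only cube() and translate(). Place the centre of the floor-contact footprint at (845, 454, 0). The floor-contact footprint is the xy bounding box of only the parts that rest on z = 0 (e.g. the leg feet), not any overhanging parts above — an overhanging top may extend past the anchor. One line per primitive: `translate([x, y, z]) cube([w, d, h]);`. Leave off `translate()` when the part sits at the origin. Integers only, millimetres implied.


translate([232, 358, 0]) cube([1226, 192, 257]);


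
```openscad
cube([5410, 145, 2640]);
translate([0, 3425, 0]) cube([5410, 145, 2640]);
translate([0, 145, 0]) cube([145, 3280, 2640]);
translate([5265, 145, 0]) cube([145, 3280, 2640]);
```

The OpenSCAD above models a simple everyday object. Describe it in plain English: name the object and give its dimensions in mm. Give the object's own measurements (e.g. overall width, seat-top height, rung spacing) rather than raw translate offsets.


The wall frame of a small rectangular building: four walls, each 2640 mm tall and 145 mm thick, enclosing a footprint 5410 mm (x) by 3570 mm (y) outside-to-outside, with no floor or roof. The front and back walls (the −y and +y sides) span the full width; the two side walls fit between them.


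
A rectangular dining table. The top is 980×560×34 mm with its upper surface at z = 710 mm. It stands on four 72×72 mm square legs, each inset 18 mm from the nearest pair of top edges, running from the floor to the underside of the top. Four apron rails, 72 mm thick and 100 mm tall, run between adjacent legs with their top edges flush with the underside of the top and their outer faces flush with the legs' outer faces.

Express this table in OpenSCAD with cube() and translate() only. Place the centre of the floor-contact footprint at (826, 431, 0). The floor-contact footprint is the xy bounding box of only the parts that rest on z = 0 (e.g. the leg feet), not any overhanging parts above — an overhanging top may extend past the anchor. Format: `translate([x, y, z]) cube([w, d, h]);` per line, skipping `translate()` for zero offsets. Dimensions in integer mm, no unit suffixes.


translate([336, 151, 676]) cube([980, 560, 34]);
translate([354, 169, 0]) cube([72, 72, 676]);
translate([1226, 169, 0]) cube([72, 72, 676]);
translate([354, 621, 0]) cube([72, 72, 676]);
translate([1226, 621, 0]) cube([72, 72, 676]);
translate([426, 169, 576]) cube([800, 72, 100]);
translate([426, 621, 576]) cube([800, 72, 100]);
translate([354, 241, 576]) cube([72, 380, 100]);
translate([1226, 241, 576]) cube([72, 380, 100]);


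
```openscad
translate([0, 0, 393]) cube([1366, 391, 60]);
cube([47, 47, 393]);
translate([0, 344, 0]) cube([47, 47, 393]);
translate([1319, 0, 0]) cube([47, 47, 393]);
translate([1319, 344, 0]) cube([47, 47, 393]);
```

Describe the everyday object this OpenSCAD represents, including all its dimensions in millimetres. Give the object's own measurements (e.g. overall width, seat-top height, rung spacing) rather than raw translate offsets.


A long wooden bench with a 1366 mm (x) × 391 mm (y) seat, 60 mm thick, its top surface 453 mm above the floor. Four 47 mm square legs at the seat corners, flush with the edges, run from z = 0 to the seat underside.


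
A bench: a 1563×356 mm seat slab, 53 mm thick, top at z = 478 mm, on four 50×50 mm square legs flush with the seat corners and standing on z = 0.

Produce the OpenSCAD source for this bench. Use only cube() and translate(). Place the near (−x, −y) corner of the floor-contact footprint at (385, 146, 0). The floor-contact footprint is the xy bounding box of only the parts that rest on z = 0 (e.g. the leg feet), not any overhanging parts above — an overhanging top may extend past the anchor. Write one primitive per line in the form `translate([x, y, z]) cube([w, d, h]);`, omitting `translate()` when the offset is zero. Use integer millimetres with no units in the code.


// leg_h = 478 − 53 = 425
translate([385, 146, 425]) cube([1563, 356, 53]);
translate([385, 146, 0]) cube([50, 50, 425]);
translate([385, 452, 0]) cube([50, 50, 425]);
translate([1898, 146, 0]) cube([50, 50, 425]);
translate([1898, 452, 0]) cube([50, 50, 425]);


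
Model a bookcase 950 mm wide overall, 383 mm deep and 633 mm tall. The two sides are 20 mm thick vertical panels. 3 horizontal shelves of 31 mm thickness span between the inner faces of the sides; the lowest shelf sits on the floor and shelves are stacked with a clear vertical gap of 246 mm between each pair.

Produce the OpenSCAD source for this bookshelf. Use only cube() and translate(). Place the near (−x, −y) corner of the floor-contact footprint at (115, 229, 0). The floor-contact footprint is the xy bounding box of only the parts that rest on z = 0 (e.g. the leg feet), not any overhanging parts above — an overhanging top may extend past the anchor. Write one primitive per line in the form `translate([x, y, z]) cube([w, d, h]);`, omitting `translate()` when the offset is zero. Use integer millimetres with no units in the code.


translate([115, 229, 0]) cube([20, 383, 633]);
translate([1045, 229, 0]) cube([20, 383, 633]);
translate([135, 229, 0]) cube([910, 383, 31]);
translate([135, 229, 277]) cube([910, 383, 31]);
translate([135, 229, 554]) cube([910, 383, 31]);


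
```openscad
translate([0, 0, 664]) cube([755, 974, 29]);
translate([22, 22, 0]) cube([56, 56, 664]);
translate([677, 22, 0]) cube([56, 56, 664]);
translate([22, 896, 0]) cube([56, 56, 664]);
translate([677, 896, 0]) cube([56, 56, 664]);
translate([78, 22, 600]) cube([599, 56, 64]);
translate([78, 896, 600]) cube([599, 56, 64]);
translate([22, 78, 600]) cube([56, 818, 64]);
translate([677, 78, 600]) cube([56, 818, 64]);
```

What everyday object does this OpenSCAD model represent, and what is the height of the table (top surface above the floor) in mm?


A table. The table height is 693 mm.

A 755×974×29 slab sits at z = 664 on four 56 mm square posts — a table. The top surface is at 664 + 29 = 693 mm.


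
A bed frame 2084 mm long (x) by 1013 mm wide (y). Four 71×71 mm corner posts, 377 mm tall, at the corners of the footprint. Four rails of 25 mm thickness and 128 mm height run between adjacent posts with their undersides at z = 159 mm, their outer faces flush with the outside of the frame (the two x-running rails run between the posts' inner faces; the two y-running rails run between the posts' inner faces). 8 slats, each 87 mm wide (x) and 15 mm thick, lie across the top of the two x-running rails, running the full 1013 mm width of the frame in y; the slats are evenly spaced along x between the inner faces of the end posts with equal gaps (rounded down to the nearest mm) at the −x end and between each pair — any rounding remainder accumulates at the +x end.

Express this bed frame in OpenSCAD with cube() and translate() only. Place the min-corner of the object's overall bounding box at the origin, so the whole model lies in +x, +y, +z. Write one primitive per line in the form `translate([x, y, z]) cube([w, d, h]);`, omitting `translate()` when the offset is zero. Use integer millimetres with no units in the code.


cube([71, 71, 377]);
translate([0, 942, 0]) cube([71, 71, 377]);
translate([2013, 0, 0]) cube([71, 71, 377]);
translate([2013, 942, 0]) cube([71, 71, 377]);
translate([71, 0, 159]) cube([1942, 25, 128]);
translate([71, 988, 159]) cube([1942, 25, 128]);
translate([0, 71, 159]) cube([25, 871, 128]);
translate([2059, 71, 159]) cube([25, 871, 128]);
translate([209, 0, 287]) cube([87, 1013, 15]);
translate([434, 0, 287]) cube([87, 1013, 15]);
translate([659, 0, 287]) cube([87, 1013, 15]);
translate([884, 0, 287]) cube([87, 1013, 15]);
translate([1109, 0, 287]) cube([87, 1013, 15]);
translate([1334, 0, 287]) cube([87, 1013, 15]);
translate([1559, 0, 287]) cube([87, 1013, 15]);
translate([1784, 0, 287]) cube([87, 1013, 15]);


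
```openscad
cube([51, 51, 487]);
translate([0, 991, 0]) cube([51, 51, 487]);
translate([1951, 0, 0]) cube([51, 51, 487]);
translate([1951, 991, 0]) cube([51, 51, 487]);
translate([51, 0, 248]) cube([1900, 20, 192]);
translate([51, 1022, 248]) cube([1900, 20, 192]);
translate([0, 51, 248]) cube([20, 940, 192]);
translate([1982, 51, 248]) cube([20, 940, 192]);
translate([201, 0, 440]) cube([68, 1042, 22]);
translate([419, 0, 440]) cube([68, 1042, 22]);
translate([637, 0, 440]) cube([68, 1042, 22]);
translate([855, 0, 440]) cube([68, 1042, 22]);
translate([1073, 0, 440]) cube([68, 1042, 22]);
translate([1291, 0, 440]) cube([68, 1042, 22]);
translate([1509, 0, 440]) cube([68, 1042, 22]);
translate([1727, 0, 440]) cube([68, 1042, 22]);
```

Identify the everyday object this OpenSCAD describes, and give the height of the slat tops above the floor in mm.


A bed frame. The slat-top height is 462 mm.

Four posts, four rails, and a row of slats — a bed frame. Slats sit on the rails at z = 248 + 192 = 440; with slat thickness 22, the top is 462 mm.


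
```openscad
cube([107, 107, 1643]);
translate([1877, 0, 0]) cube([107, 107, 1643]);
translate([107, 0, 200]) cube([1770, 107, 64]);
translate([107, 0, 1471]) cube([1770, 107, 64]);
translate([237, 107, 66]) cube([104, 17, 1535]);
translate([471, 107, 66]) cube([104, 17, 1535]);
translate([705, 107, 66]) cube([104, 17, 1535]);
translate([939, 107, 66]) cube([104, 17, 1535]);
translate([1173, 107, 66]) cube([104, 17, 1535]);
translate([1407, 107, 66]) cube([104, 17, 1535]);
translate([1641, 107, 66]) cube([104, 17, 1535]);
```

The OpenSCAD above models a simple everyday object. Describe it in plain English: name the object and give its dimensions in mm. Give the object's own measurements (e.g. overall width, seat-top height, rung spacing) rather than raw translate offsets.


A fence section. Two 107×107 mm posts, 1643 mm tall, stand on the floor with a clear span of 1770 mm between their inner faces. Two horizontal rails of 107×64 mm section span the gap between the posts with their undersides at z = 200 mm and z = 1471 mm, flush with the posts' −y face. 7 pickets, each 104 mm wide, 17 mm thick and 1535 mm tall, are fixed to the +y face of the rails with their bottoms at z = 66 mm, spaced across the span with a 130 mm gap after the −x post and between neighbouring pickets, with 132 mm left before the +x post.


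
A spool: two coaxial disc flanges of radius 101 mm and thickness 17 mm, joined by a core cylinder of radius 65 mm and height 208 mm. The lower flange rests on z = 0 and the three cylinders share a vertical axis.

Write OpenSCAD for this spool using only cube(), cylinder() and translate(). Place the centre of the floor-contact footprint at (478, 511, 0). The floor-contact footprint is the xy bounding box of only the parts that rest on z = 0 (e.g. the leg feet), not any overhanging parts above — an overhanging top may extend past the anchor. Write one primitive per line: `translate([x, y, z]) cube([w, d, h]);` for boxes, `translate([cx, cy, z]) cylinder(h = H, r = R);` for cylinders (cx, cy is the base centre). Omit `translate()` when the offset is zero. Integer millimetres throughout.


translate([478, 511, 0]) cylinder(h = 17, r = 101);
translate([478, 511, 17]) cylinder(h = 208, r = 65);
translate([478, 511, 225]) cylinder(h = 17, r = 101);


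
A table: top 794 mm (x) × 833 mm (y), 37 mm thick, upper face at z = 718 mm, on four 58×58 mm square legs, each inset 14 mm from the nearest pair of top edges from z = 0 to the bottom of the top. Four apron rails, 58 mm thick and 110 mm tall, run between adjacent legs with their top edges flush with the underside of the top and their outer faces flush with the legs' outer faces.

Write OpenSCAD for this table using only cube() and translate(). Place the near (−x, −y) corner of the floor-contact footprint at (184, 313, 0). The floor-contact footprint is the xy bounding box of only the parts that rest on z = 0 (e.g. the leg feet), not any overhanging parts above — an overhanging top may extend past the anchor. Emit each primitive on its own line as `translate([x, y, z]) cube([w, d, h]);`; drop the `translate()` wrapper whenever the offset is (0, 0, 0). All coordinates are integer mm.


translate([170, 299, 681]) cube([794, 833, 37]);
translate([184, 313, 0]) cube([58, 58, 681]);
translate([892, 313, 0]) cube([58, 58, 681]);
translate([184, 1060, 0]) cube([58, 58, 681]);
translate([892, 1060, 0]) cube([58, 58, 681]);
translate([242, 313, 571]) cube([650, 58, 110]);
translate([242, 1060, 571]) cube([650, 58, 110]);
translate([184, 371, 571]) cube([58, 689, 110]);
translate([892, 371, 571]) cube([58, 689, 110]);


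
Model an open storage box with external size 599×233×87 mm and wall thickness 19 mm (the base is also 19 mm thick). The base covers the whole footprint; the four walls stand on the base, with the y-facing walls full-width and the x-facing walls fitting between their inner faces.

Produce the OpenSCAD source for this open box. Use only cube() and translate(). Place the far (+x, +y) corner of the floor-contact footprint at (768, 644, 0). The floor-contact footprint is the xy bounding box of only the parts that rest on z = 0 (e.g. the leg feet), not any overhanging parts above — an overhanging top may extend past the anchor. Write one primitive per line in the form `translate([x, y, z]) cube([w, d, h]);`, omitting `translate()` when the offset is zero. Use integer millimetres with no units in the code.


translate([169, 411, 0]) cube([599, 233, 19]);
translate([169, 411, 19]) cube([599, 19, 68]);
translate([169, 625, 19]) cube([599, 19, 68]);
translate([169, 430, 19]) cube([19, 195, 68]);
translate([749, 430, 19]) cube([19, 195, 68]);


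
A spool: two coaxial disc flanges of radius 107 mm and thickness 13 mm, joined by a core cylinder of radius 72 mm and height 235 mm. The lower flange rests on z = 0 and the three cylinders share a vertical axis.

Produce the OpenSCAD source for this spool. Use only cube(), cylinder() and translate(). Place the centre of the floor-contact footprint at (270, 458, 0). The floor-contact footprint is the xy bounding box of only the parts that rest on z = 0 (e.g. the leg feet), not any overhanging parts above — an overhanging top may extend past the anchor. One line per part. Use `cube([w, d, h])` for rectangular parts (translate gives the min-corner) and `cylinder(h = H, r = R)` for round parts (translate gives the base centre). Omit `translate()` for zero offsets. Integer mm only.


translate([270, 458, 0]) cylinder(h = 13, r = 107);
translate([270, 458, 13]) cylinder(h = 235, r = 72);
translate([270, 458, 248]) cylinder(h = 13, r = 107);


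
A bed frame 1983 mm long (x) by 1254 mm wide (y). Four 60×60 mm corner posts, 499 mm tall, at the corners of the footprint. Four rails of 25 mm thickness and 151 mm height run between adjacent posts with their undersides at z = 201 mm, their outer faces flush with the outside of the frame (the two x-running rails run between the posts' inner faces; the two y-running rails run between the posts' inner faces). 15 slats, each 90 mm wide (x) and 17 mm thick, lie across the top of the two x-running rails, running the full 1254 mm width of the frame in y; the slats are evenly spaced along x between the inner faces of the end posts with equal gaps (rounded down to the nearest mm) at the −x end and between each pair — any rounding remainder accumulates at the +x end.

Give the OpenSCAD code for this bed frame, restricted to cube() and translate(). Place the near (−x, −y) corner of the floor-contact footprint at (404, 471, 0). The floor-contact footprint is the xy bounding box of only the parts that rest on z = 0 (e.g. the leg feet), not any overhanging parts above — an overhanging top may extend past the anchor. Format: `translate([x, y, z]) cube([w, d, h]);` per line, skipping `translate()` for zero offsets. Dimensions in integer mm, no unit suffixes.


// slat z = rail_z + rail_h = 201 + 151 = 352
// slat gap = ⌊(1863 − 15·90) / 16⌋ = 32
translate([404, 471, 0]) cube([60, 60, 499]);
translate([404, 1665, 0]) cube([60, 60, 499]);
translate([2327, 471, 0]) cube([60, 60, 499]);
translate([2327, 1665, 0]) cube([60, 60, 499]);
translate([464, 471, 201]) cube([1863, 25, 151]);
translate([464, 1700, 201]) cube([1863, 25, 151]);
translate([404, 531, 201]) cube([25, 1134, 151]);
translate([2362, 531, 201]) cube([25, 1134, 151]);
translate([496, 471, 352]) cube([90, 1254, 17]);
translate([618, 471, 352]) cube([90, 1254, 17]);
translate([740, 471, 352]) cube([90, 1254, 17]);
translate([862, 471, 352]) cube([90, 1254, 17]);
translate([984, 471, 352]) cube([90, 1254, 17]);
translate([1106, 471, 352]) cube([90, 1254, 17]);
translate([1228, 471, 352]) cube([90, 1254, 17]);
translate([1350, 471, 352]) cube([90, 1254, 17]);
translate([1472, 471, 352]) cube([90, 1254, 17]);
translate([1594, 471, 352]) cube([90, 1254, 17]);
translate([1716, 471, 352]) cube([90, 1254, 17]);
translate([1838, 471, 352]) cube([90, 1254, 17]);
translate([1960, 471, 352]) cube([90, 1254, 17]);
translate([2082, 471, 352]) cube([90, 1254, 17]);
translate([2204, 471, 352]) cube([90, 1254, 17]);


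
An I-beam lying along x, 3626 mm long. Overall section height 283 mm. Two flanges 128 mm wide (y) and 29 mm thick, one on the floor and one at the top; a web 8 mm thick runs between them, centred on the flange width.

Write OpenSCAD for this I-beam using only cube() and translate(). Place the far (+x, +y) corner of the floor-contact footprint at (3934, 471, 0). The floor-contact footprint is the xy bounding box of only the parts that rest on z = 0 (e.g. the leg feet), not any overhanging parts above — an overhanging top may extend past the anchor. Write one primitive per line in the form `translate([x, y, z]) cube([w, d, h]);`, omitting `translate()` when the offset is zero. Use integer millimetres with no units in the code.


translate([308, 343, 0]) cube([3626, 128, 29]);
translate([308, 403, 29]) cube([3626, 8, 225]);
translate([308, 343, 254]) cube([3626, 128, 29]);


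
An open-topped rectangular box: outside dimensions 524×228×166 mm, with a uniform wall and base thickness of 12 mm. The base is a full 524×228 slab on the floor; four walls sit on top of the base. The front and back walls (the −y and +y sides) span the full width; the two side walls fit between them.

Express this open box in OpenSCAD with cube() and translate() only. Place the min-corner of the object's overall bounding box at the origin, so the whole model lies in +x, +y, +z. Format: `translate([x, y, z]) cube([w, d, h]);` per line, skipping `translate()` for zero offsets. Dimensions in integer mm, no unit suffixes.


cube([524, 228, 12]);
translate([0, 0, 12]) cube([524, 12, 154]);
translate([0, 216, 12]) cube([524, 12, 154]);
translate([0, 12, 12]) cube([12, 204, 154]);
translate([512, 12, 12]) cube([12, 204, 154]);


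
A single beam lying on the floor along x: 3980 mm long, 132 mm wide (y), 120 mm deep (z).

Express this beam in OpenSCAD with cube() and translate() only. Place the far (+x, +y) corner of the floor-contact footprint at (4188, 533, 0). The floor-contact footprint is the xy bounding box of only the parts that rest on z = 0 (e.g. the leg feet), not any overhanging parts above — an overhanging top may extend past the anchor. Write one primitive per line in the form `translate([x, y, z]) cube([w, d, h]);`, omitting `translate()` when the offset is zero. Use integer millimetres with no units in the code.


translate([208, 401, 0]) cube([3980, 132, 120]);


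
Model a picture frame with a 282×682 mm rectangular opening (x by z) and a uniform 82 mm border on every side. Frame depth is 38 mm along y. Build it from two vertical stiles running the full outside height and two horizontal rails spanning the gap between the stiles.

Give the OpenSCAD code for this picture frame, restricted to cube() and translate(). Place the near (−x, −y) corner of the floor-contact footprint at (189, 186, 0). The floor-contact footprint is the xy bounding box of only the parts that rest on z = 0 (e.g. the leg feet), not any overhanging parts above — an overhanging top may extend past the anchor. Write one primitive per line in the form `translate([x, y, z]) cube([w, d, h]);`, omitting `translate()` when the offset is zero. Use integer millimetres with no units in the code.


translate([189, 186, 0]) cube([82, 38, 846]);
translate([553, 186, 0]) cube([82, 38, 846]);
translate([271, 186, 0]) cube([282, 38, 82]);
translate([271, 186, 764]) cube([282, 38, 82]);


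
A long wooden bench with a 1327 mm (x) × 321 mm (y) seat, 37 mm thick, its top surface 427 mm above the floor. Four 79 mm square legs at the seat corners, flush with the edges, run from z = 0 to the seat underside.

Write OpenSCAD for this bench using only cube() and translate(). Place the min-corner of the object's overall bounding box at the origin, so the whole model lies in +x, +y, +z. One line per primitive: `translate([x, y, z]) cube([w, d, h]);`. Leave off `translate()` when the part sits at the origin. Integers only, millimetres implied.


translate([0, 0, 390]) cube([1327, 321, 37]);
cube([79, 79, 390]);
translate([0, 242, 0]) cube([79, 79, 390]);
translate([1248, 0, 0]) cube([79, 79, 390]);
translate([1248, 242, 0]) cube([79, 79, 390]);


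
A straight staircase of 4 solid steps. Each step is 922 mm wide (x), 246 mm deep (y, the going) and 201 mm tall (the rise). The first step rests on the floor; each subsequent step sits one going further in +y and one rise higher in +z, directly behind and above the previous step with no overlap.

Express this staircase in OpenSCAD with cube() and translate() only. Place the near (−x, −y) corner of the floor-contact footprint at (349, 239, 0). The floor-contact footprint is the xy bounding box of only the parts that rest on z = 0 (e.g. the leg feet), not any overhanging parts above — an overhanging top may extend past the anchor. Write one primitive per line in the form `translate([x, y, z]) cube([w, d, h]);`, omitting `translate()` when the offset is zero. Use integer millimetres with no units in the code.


translate([349, 239, 0]) cube([922, 246, 201]);
translate([349, 485, 201]) cube([922, 246, 201]);
translate([349, 731, 402]) cube([922, 246, 201]);
translate([349, 977, 603]) cube([922, 246, 201]);


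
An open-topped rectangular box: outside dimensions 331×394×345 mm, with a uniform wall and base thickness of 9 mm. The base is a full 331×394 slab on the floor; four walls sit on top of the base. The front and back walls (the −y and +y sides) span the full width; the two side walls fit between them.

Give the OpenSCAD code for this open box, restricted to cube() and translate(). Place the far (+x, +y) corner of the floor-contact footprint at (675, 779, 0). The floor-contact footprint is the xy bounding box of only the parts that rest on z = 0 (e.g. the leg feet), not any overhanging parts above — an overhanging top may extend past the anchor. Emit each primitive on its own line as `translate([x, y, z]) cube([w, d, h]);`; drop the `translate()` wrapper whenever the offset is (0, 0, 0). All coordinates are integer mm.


translate([344, 385, 0]) cube([331, 394, 9]);
translate([344, 385, 9]) cube([331, 9, 336]);
translate([344, 770, 9]) cube([331, 9, 336]);
translate([344, 394, 9]) cube([9, 376, 336]);
translate([666, 394, 9]) cube([9, 376, 336]);


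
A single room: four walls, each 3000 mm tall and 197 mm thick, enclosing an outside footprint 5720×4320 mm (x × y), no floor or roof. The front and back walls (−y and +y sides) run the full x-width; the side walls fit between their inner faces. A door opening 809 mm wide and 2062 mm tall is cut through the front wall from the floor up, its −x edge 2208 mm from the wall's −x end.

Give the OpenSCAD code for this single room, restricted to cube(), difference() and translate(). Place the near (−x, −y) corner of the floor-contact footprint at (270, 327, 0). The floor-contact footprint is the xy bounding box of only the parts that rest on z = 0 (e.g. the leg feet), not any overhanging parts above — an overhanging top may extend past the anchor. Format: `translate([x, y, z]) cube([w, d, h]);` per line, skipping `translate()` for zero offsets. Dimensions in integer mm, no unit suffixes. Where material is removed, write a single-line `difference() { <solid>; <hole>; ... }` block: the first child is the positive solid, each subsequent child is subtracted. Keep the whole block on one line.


difference() { translate([270, 327, 0]) cube([5720, 197, 3000]); translate([2478, 327, 0]) cube([809, 197, 2062]); }
translate([270, 4450, 0]) cube([5720, 197, 3000]);
translate([270, 524, 0]) cube([197, 3926, 3000]);
translate([5793, 524, 0]) cube([197, 3926, 3000]);


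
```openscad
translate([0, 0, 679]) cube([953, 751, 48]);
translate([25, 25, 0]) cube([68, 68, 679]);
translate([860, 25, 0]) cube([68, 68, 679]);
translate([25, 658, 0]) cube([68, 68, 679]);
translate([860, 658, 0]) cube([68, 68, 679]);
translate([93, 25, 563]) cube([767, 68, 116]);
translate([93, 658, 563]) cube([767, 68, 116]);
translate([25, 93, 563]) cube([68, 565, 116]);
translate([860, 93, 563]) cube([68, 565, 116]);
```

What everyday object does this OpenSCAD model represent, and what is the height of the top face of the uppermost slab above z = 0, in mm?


A table. The table height is 727 mm.

A 953×751×48 slab sits at z = 679 on four 68 mm square posts — a table. The top surface is at 679 + 48 = 727 mm.


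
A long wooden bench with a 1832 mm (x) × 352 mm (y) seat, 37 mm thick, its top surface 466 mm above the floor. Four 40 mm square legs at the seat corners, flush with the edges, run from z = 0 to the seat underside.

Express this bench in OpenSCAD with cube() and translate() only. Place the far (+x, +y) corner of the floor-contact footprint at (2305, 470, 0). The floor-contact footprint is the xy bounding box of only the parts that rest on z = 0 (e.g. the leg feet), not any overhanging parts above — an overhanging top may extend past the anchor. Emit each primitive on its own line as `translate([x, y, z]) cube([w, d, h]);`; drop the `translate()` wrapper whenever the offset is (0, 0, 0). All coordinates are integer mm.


// leg_h = 466 − 37 = 429
translate([473, 118, 429]) cube([1832, 352, 37]);
translate([473, 118, 0]) cube([40, 40, 429]);
translate([473, 430, 0]) cube([40, 40, 429]);
translate([2265, 118, 0]) cube([40, 40, 429]);
translate([2265, 430, 0]) cube([40, 40, 429]);


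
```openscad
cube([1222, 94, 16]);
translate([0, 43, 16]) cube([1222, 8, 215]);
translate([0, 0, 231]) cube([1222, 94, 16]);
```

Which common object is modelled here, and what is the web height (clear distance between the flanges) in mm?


An I-beam. The web height is 215 mm.

Two wide flanges with a thin centred web — an I-beam. Overall 247 mm minus two 16 mm flanges gives a web of 247 − 2·16 = 215 mm.


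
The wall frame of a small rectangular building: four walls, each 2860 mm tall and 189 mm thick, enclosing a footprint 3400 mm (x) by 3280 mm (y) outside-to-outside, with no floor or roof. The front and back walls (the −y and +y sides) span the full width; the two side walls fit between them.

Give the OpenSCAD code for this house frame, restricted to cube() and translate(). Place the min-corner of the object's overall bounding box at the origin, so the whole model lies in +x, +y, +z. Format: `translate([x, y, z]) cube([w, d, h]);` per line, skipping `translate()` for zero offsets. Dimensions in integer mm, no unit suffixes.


cube([3400, 189, 2860]);
translate([0, 3091, 0]) cube([3400, 189, 2860]);
translate([0, 189, 0]) cube([189, 2902, 2860]);
translate([3211, 189, 0]) cube([189, 2902, 2860]);


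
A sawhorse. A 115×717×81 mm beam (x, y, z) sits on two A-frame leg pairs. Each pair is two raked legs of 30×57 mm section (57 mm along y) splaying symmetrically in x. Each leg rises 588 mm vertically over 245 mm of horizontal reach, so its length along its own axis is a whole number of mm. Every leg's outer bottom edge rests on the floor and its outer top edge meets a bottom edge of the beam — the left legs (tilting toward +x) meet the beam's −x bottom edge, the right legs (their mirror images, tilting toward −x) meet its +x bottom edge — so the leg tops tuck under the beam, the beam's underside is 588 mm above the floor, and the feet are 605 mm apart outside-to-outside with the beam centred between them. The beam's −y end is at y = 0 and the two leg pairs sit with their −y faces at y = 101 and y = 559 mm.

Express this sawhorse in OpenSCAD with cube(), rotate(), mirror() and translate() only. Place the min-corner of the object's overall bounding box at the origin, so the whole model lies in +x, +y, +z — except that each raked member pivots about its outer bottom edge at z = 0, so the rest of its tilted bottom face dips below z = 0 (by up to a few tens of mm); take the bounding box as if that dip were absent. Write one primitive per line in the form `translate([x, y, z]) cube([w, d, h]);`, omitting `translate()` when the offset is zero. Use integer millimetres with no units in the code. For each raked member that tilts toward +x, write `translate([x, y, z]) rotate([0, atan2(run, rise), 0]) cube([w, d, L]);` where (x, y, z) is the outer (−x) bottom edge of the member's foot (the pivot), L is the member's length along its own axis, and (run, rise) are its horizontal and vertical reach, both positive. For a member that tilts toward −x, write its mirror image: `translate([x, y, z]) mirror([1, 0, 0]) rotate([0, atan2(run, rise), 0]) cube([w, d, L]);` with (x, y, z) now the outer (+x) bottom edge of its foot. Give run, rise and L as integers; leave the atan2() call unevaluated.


translate([245, 0, 588]) cube([115, 717, 81]);
translate([0, 101, 0]) rotate([0, atan2(245, 588), 0]) cube([30, 57, 637]);
translate([605, 101, 0]) mirror([1, 0, 0]) rotate([0, atan2(245, 588), 0]) cube([30, 57, 637]);
translate([0, 559, 0]) rotate([0, atan2(245, 588), 0]) cube([30, 57, 637]);
translate([605, 559, 0]) mirror([1, 0, 0]) rotate([0, atan2(245, 588), 0]) cube([30, 57, 637]);


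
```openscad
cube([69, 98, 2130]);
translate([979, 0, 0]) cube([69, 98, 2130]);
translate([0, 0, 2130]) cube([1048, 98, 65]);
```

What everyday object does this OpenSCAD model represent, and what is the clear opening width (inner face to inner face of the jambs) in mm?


A door frame. The clear opening width is 910 mm.

Two 2130 mm tall posts with a header on top — a door frame. The left jamb is 69 mm wide at x = 0; the right jamb starts at x = 979. The clear opening is 979 − 69 = 910 mm.


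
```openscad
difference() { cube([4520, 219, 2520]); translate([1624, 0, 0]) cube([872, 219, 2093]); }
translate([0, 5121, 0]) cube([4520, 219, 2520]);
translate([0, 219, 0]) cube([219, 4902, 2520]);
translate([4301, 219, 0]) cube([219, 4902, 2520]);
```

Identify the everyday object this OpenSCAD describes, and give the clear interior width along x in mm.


A single room. The interior width is 4082 mm.

Four walls enclosing a rectangle with a door in the front wall — a room. Outside width 4520 minus two 219 mm walls gives 4082 mm.


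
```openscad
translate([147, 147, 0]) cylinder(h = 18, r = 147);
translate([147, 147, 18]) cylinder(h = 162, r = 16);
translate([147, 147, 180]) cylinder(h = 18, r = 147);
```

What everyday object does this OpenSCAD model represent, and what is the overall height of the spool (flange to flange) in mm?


A spool. The overall height is 198 mm.

Three coaxial cylinders, large–small–large — a spool. Two 18 mm flanges and a 162 mm core give 18 + 162 + 18 = 198 mm.


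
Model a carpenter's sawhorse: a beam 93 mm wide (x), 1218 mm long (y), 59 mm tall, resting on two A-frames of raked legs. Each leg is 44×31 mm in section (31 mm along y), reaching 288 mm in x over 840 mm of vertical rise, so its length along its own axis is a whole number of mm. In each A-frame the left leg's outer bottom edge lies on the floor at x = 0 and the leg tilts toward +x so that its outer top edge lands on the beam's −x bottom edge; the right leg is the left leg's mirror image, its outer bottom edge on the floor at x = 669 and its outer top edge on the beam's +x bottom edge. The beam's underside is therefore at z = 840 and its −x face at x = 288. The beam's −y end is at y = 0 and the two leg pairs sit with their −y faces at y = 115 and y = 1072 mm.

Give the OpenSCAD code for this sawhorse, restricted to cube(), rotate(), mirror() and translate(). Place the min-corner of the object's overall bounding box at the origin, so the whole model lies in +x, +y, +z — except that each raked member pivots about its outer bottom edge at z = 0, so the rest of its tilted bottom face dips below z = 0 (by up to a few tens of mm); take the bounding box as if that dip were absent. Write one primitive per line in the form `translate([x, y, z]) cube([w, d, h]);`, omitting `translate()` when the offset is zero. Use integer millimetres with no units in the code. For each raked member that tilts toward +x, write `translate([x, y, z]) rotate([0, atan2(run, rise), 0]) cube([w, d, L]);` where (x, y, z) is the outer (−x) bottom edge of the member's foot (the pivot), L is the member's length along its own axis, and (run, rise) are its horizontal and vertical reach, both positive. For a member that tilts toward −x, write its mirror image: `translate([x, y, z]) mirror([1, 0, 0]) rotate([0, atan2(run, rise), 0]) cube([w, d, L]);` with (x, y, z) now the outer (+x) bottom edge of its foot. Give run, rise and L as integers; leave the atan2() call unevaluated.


// leg length = √(288² + 840²) = 888
// right-leg outer foot x = 2·288 + 93 = 669
// beam min-corner = (288, 0, 840)
translate([288, 0, 840]) cube([93, 1218, 59]);
translate([0, 115, 0]) rotate([0, atan2(288, 840), 0]) cube([44, 31, 888]);
translate([669, 115, 0]) mirror([1, 0, 0]) rotate([0, atan2(288, 840), 0]) cube([44, 31, 888]);
translate([0, 1072, 0]) rotate([0, atan2(288, 840), 0]) cube([44, 31, 888]);
translate([669, 1072, 0]) mirror([1, 0, 0]) rotate([0, atan2(288, 840), 0]) cube([44, 31, 888]);


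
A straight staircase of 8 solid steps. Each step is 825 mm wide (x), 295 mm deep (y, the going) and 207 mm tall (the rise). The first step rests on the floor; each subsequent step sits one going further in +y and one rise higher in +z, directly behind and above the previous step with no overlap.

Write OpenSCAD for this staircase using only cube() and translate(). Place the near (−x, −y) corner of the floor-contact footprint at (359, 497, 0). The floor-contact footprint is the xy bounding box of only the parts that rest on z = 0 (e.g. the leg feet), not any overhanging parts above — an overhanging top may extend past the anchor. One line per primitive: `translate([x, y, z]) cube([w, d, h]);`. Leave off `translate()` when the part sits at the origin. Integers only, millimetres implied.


translate([359, 497, 0]) cube([825, 295, 207]);
translate([359, 792, 207]) cube([825, 295, 207]);
translate([359, 1087, 414]) cube([825, 295, 207]);
translate([359, 1382, 621]) cube([825, 295, 207]);
translate([359, 1677, 828]) cube([825, 295, 207]);
translate([359, 1972, 1035]) cube([825, 295, 207]);
translate([359, 2267, 1242]) cube([825, 295, 207]);
translate([359, 2562, 1449]) cube([825, 295, 207]);


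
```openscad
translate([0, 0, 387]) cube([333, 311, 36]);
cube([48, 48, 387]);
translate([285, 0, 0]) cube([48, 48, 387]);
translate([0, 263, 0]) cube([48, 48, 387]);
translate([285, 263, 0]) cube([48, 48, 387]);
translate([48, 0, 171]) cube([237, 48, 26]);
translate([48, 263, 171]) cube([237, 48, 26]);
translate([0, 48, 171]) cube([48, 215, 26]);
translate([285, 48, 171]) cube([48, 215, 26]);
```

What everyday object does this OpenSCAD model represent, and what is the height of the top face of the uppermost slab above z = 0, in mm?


A stool. The seat height is 423 mm.

A 333×311×36 slab at z = 387 on four corner posts — a stool. The seat top is 387 + 36 = 423 mm.


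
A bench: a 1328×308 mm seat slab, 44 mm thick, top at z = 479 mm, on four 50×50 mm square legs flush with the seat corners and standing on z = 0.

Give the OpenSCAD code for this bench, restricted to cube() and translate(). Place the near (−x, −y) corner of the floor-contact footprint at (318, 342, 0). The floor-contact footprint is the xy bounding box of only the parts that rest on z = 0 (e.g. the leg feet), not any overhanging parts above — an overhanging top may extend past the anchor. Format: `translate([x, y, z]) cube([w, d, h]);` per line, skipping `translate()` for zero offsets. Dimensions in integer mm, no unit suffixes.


translate([318, 342, 435]) cube([1328, 308, 44]);
translate([318, 342, 0]) cube([50, 50, 435]);
translate([318, 600, 0]) cube([50, 50, 435]);
translate([1596, 342, 0]) cube([50, 50, 435]);
translate([1596, 600, 0]) cube([50, 50, 435]);
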